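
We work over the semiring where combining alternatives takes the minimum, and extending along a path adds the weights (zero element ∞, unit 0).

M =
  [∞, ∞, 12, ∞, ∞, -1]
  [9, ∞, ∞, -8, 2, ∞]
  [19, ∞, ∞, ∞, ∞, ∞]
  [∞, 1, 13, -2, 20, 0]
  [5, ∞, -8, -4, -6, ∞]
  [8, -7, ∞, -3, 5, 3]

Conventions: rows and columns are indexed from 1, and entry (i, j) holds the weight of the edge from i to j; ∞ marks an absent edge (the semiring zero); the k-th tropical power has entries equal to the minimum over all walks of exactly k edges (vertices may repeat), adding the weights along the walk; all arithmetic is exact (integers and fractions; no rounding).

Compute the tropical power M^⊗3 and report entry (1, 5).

M^⊗2:
  [7, -8, ∞, -4, 4, 2]
  [7, -7, -6, -10, -4, -8]
  [∞, ∞, 31, ∞, ∞, 18]
  [8, -7, 11, -7, 3, -2]
  [-1, -3, -14, -10, -12, -4]
  [2, -4, -3, -15, -5, -3]
M^⊗3:
  [1, -5, -4, -16, -6, -4]
  [0, -15, -12, -15, -10, -10]
  [26, 11, ∞, 15, 23, 21]
  [2, -9, -5, -15, -5, -7]
  [-7, -11, -20, -16, -18, -10]
  [0, -14, -13, -17, -11, -15]
Key observation: the optimum is the walk 1->6->2->5, with weight (-1) + (-7) + 2 = -6.
Optimal value attained by: walk 1->6->2->5.
Answer: (M^⊗3)[1][5] = -6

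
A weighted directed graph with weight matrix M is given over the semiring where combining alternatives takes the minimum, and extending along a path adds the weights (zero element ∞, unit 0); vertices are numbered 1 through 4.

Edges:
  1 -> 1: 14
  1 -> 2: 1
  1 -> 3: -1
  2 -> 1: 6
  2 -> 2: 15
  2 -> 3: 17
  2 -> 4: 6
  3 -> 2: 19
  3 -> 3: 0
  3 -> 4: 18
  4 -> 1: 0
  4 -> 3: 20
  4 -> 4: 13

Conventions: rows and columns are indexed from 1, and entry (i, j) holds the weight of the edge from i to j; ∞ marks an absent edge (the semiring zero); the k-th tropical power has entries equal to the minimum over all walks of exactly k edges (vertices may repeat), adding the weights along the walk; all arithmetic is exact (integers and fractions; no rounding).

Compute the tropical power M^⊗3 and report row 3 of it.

M^⊗2:
  [7, 15, -1, 7]
  [6, 7, 5, 19]
  [18, 19, 0, 18]
  [13, 1, -1, 26]
M^⊗3:
  [7, 8, -1, 17]
  [13, 7, 5, 13]
  [18, 19, 0, 18]
  [7, 14, -1, 7]
Answer: row 3 of M^⊗3 = [18, 19, 0, 18]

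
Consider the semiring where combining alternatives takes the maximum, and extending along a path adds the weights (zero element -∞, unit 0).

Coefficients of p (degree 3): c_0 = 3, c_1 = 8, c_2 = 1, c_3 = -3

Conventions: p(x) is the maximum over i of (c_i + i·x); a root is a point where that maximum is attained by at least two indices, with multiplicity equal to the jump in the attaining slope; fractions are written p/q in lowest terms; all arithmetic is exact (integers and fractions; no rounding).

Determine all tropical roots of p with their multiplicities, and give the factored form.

hull edge (i=0, c=3) to (i=1, c=8): slope 5, span 1
hull edge (i=1, c=8) to (i=3, c=-3): slope -11/2, span 2
Factored form: p(x) = -3 ⊗ (x ⊕ (-5)) ⊗ (x ⊕ 11/2) ⊗ (x ⊕ 11/2)
Answer: roots = -5 (mult 1), 11/2 (mult 2)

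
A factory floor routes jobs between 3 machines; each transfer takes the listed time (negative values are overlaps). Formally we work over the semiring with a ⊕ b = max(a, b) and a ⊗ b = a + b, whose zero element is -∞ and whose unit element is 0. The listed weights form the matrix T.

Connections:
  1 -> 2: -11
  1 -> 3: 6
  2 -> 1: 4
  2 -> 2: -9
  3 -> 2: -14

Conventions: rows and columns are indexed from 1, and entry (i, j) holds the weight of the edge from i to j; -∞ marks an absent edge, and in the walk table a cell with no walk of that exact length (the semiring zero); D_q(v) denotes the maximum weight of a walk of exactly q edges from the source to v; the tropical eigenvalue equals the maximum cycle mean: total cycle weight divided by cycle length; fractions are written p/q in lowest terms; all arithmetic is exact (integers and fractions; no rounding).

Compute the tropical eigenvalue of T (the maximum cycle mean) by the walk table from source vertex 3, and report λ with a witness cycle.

q=0: [-∞, -∞, 0]
q=1: [-∞, -14, -∞]
q=2: [-10, -23, -∞]
q=3: [-19, -21, -4]
Optimal cycle mean attained by: cycle 1->3->2->1, total 6 + (-14) + 4, length 3.
Answer: λ = -4/3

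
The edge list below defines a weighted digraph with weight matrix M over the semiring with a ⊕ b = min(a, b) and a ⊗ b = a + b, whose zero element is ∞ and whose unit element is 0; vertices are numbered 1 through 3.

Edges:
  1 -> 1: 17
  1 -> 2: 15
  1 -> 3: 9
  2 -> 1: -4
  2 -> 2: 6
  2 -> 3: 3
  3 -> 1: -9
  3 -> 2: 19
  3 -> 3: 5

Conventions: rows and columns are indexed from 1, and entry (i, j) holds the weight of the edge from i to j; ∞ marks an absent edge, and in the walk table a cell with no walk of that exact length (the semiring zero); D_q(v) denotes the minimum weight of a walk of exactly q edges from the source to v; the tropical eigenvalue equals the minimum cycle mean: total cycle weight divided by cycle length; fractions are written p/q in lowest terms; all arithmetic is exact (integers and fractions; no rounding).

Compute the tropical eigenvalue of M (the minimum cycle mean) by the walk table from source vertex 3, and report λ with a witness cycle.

q=0: [∞, ∞, 0]
q=1: [-9, 19, 5]
q=2: [-4, 6, 0]
q=3: [-9, 11, 5]
Optimal cycle mean attained by: cycle 1->3->1, total 9 + (-9), length 2.
Answer: λ = 0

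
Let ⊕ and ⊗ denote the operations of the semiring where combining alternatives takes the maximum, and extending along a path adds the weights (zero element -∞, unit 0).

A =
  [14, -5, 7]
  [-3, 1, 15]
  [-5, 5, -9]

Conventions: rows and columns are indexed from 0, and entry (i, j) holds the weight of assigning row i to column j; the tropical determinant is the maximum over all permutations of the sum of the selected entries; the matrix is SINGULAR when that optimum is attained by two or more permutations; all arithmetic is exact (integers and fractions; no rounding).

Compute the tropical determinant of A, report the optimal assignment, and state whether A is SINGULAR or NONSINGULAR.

σ = (0, 1, 2): 14 + 1 + (-9) = 6
σ = (0, 2, 1): 14 + 15 + 5 = 34
σ = (1, 0, 2): (-5) + (-3) + (-9) = -17
σ = (1, 2, 0): (-5) + 15 + (-5) = 5
σ = (2, 0, 1): 7 + (-3) + 5 = 9
σ = (2, 1, 0): 7 + 1 + (-5) = 3
Optimal value attained by: σ = (0, 2, 1).
Answer: det⊕(A) = 34; verdict: NONSINGULAR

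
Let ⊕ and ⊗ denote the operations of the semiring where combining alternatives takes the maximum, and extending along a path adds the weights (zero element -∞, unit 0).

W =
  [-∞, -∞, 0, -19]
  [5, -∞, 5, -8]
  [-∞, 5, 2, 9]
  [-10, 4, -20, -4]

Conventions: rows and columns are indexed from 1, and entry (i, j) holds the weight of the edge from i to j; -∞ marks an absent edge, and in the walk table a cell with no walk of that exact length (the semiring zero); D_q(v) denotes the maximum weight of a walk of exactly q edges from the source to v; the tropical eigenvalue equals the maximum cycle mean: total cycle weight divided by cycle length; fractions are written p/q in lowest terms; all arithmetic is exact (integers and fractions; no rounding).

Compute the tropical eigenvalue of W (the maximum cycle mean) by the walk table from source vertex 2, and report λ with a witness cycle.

q=0: [-∞, 0, -∞, -∞]
q=1: [5, -∞, 5, -8]
q=2: [-18, 10, 7, 14]
q=3: [15, 18, 15, 16]
q=4: [23, 20, 23, 24]
Optimal cycle mean attained by: cycle 2->3->4->2, total 5 + 9 + 4, length 3.
Answer: λ = 6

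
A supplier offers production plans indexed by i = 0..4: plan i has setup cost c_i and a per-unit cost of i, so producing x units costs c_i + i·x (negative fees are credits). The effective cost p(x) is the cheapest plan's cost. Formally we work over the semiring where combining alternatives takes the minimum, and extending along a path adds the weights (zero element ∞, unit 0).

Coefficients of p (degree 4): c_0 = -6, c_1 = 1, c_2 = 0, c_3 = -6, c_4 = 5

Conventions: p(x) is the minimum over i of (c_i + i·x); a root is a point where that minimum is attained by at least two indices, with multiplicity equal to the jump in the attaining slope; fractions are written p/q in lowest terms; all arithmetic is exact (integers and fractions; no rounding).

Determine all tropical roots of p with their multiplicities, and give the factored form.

hull edge (i=0, c=-6) to (i=3, c=-6): slope 0, span 3
hull edge (i=3, c=-6) to (i=4, c=5): slope 11, span 1
Factored form: p(x) = 5 ⊗ (x ⊕ (-11)) ⊗ (x ⊕ 0) ⊗ (x ⊕ 0) ⊗ (x ⊕ 0)
Answer: roots = -11 (mult 1), 0 (mult 3)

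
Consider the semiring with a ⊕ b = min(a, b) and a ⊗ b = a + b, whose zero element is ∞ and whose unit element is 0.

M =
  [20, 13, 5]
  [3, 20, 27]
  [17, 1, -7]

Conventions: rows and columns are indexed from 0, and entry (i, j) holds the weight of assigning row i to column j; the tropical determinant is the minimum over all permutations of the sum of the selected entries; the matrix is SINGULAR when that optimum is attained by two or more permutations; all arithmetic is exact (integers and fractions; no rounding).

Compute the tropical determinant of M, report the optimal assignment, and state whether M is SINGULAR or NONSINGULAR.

σ = (0, 1, 2): 20 + 20 + (-7) = 33
σ = (0, 2, 1): 20 + 27 + 1 = 48
σ = (1, 0, 2): 13 + 3 + (-7) = 9
σ = (1, 2, 0): 13 + 27 + 17 = 57
σ = (2, 0, 1): 5 + 3 + 1 = 9
σ = (2, 1, 0): 5 + 20 + 17 = 42
Optimal value attained by: σ = (1, 0, 2).
Answer: det⊕(M) = 9; verdict: SINGULAR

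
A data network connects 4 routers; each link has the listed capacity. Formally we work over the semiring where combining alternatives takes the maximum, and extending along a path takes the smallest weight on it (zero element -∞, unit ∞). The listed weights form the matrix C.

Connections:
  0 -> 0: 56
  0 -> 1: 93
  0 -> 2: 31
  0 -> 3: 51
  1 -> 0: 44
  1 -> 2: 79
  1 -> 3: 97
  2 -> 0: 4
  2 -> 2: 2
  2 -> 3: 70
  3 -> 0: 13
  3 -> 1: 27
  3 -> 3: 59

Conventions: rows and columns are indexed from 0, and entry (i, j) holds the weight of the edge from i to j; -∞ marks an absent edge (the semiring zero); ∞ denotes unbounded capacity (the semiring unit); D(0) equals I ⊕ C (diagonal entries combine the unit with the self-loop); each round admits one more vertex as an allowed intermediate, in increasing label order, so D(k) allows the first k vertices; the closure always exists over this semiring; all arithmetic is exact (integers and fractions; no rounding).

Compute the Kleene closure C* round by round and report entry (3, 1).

D(0):
  [∞, 93, 31, 51]
  [44, ∞, 79, 97]
  [4, -∞, ∞, 70]
  [13, 27, -∞, ∞]
D(1):
  [∞, 93, 31, 51]
  [44, ∞, 79, 97]
  [4, 4, ∞, 70]
  [13, 27, 13, ∞]
D(2):
  [∞, 93, 79, 93]
  [44, ∞, 79, 97]
  [4, 4, ∞, 70]
  [27, 27, 27, ∞]
D(3):
  [∞, 93, 79, 93]
  [44, ∞, 79, 97]
  [4, 4, ∞, 70]
  [27, 27, 27, ∞]
D(4):
  [∞, 93, 79, 93]
  [44, ∞, 79, 97]
  [27, 27, ∞, 70]
  [27, 27, 27, ∞]
Answer: C*[3][1] = 27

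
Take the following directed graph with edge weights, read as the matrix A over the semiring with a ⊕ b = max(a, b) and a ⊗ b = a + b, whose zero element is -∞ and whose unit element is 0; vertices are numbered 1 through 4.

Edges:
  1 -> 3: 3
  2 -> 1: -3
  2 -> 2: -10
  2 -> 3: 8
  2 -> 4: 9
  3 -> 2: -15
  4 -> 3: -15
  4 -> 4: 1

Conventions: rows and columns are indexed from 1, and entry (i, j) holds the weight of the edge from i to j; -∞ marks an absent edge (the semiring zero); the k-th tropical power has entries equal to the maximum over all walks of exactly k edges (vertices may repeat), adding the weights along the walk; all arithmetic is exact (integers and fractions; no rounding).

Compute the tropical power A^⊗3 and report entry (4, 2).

A^⊗2:
  [-∞, -12, -∞, -∞]
  [-13, -7, 0, 10]
  [-18, -25, -7, -6]
  [-∞, -30, -14, 2]
A^⊗3:
  [-15, -22, -4, -3]
  [-10, -15, 1, 11]
  [-28, -22, -15, -5]
  [-33, -29, -13, 3]
Key observation: the optimum is the walk 4->4->3->2, with weight 1 + (-15) + (-15) = -29.
Optimal value attained by: walk 4->4->3->2.
Answer: (A^⊗3)[4][2] = -29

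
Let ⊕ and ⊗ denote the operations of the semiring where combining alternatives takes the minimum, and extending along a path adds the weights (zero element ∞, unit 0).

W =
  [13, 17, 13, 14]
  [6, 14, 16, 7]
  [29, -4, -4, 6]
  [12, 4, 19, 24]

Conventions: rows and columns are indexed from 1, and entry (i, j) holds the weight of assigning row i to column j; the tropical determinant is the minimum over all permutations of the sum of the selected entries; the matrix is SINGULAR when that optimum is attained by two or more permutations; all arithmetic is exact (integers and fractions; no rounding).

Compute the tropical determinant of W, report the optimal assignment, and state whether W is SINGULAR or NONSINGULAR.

σ = (1, 2, 3, 4): 13 + 14 + (-4) + 24 = 47
σ = (1, 2, 4, 3): 13 + 14 + 6 + 19 = 52
σ = (1, 3, 2, 4): 13 + 16 + (-4) + 24 = 49
σ = (1, 3, 4, 2): 13 + 16 + 6 + 4 = 39
σ = (1, 4, 2, 3): 13 + 7 + (-4) + 19 = 35
σ = (1, 4, 3, 2): 13 + 7 + (-4) + 4 = 20
σ = (2, 1, 3, 4): 17 + 6 + (-4) + 24 = 43
σ = (2, 1, 4, 3): 17 + 6 + 6 + 19 = 48
σ = (2, 3, 1, 4): 17 + 16 + 29 + 24 = 86
σ = (2, 3, 4, 1): 17 + 16 + 6 + 12 = 51
σ = (2, 4, 1, 3): 17 + 7 + 29 + 19 = 72
σ = (2, 4, 3, 1): 17 + 7 + (-4) + 12 = 32
σ = (3, 1, 2, 4): 13 + 6 + (-4) + 24 = 39
σ = (3, 1, 4, 2): 13 + 6 + 6 + 4 = 29
σ = (3, 2, 1, 4): 13 + 14 + 29 + 24 = 80
σ = (3, 2, 4, 1): 13 + 14 + 6 + 12 = 45
σ = (3, 4, 1, 2): 13 + 7 + 29 + 4 = 53
σ = (3, 4, 2, 1): 13 + 7 + (-4) + 12 = 28
σ = (4, 1, 2, 3): 14 + 6 + (-4) + 19 = 35
σ = (4, 1, 3, 2): 14 + 6 + (-4) + 4 = 20
σ = (4, 2, 1, 3): 14 + 14 + 29 + 19 = 76
σ = (4, 2, 3, 1): 14 + 14 + (-4) + 12 = 36
σ = (4, 3, 1, 2): 14 + 16 + 29 + 4 = 63
σ = (4, 3, 2, 1): 14 + 16 + (-4) + 12 = 38
Optimal value attained by: σ = (1, 4, 3, 2).
Answer: det⊕(W) = 20; verdict: SINGULAR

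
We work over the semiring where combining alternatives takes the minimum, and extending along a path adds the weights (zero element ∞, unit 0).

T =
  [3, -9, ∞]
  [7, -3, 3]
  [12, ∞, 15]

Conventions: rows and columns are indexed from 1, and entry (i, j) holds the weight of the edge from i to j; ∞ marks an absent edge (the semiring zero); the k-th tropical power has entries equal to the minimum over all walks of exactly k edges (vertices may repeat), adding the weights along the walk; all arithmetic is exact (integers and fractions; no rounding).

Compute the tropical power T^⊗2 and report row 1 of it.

T^⊗2:
  [-2, -12, -6]
  [4, -6, 0]
  [15, 3, 30]
Answer: row 1 of T^⊗2 = [-2, -12, -6]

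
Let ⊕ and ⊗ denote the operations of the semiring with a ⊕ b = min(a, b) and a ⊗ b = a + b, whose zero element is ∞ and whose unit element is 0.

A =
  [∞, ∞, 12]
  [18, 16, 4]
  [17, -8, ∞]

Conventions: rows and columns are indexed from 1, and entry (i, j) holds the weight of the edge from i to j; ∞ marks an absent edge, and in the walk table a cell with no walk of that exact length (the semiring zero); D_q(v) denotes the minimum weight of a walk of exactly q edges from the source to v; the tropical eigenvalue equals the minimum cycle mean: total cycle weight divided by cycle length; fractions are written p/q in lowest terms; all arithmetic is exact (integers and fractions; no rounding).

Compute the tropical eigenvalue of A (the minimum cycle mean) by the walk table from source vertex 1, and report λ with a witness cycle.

q=0: [0, ∞, ∞]
q=1: [∞, ∞, 12]
q=2: [29, 4, ∞]
q=3: [22, 20, 8]
Optimal cycle mean attained by: cycle 2->3->2, total 4 + (-8), length 2.
Answer: λ = -2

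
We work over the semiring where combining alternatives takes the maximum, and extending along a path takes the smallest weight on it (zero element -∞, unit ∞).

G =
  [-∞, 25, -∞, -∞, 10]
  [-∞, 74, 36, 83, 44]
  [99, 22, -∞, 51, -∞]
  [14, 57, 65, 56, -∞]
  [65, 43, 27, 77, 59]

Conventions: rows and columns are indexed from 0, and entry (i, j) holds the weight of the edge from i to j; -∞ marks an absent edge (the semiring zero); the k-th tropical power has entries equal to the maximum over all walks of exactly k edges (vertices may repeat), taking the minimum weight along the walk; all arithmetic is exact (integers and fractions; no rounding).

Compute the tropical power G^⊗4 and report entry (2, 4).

G^⊗2:
  [10, 25, 25, 25, 25]
  [44, 74, 65, 74, 44]
  [14, 51, 51, 51, 22]
  [65, 57, 56, 57, 44]
  [59, 57, 65, 59, 59]
G^⊗3:
  [25, 25, 25, 25, 25]
  [65, 74, 65, 74, 44]
  [51, 51, 51, 51, 44]
  [56, 57, 57, 57, 44]
  [65, 57, 59, 59, 59]
G^⊗4:
  [25, 25, 25, 25, 25]
  [65, 74, 65, 74, 44]
  [51, 51, 51, 51, 44]
  [57, 57, 57, 57, 44]
  [59, 57, 59, 59, 59]
Key observation: the optimum is the walk 2->3->1->1->4, with weight 51 min 57 min 74 min 44 = 44.
Optimal value attained by: walk 2->3->1->1->4.
Answer: (G^⊗4)[2][4] = 44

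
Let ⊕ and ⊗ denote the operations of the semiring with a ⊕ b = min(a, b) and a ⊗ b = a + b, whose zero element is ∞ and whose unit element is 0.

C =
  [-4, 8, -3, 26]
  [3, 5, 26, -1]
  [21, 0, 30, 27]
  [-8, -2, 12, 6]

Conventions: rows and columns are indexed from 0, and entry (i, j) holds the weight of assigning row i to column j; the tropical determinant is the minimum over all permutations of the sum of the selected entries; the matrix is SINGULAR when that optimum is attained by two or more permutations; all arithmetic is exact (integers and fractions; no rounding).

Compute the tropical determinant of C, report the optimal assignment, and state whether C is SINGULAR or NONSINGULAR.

σ = (0, 1, 2, 3): (-4) + 5 + 30 + 6 = 37
σ = (0, 1, 3, 2): (-4) + 5 + 27 + 12 = 40
σ = (0, 2, 1, 3): (-4) + 26 + 0 + 6 = 28
σ = (0, 2, 3, 1): (-4) + 26 + 27 + (-2) = 47
σ = (0, 3, 1, 2): (-4) + (-1) + 0 + 12 = 7
σ = (0, 3, 2, 1): (-4) + (-1) + 30 + (-2) = 23
σ = (1, 0, 2, 3): 8 + 3 + 30 + 6 = 47
σ = (1, 0, 3, 2): 8 + 3 + 27 + 12 = 50
σ = (1, 2, 0, 3): 8 + 26 + 21 + 6 = 61
σ = (1, 2, 3, 0): 8 + 26 + 27 + (-8) = 53
σ = (1, 3, 0, 2): 8 + (-1) + 21 + 12 = 40
σ = (1, 3, 2, 0): 8 + (-1) + 30 + (-8) = 29
σ = (2, 0, 1, 3): (-3) + 3 + 0 + 6 = 6
σ = (2, 0, 3, 1): (-3) + 3 + 27 + (-2) = 25
σ = (2, 1, 0, 3): (-3) + 5 + 21 + 6 = 29
σ = (2, 1, 3, 0): (-3) + 5 + 27 + (-8) = 21
σ = (2, 3, 0, 1): (-3) + (-1) + 21 + (-2) = 15
σ = (2, 3, 1, 0): (-3) + (-1) + 0 + (-8) = -12
σ = (3, 0, 1, 2): 26 + 3 + 0 + 12 = 41
σ = (3, 0, 2, 1): 26 + 3 + 30 + (-2) = 57
σ = (3, 1, 0, 2): 26 + 5 + 21 + 12 = 64
σ = (3, 1, 2, 0): 26 + 5 + 30 + (-8) = 53
σ = (3, 2, 0, 1): 26 + 26 + 21 + (-2) = 71
σ = (3, 2, 1, 0): 26 + 26 + 0 + (-8) = 44
Optimal value attained by: σ = (2, 3, 1, 0).
Answer: det⊕(C) = -12; verdict: NONSINGULAR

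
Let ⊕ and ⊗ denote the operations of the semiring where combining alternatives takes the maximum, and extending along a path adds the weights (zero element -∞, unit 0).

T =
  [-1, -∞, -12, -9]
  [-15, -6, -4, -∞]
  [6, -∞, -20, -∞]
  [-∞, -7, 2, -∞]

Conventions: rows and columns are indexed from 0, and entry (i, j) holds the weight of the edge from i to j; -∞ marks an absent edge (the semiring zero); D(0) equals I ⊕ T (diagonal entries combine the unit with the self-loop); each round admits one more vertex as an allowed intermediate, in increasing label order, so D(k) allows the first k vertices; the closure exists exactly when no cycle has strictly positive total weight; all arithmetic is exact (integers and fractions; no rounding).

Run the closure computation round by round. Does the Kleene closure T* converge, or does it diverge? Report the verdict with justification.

D(0):
  [0, -∞, -12, -9]
  [-15, 0, -4, -∞]
  [6, -∞, 0, -∞]
  [-∞, -7, 2, 0]
D(1):
  [0, -∞, -12, -9]
  [-15, 0, -4, -24]
  [6, -∞, 0, -3]
  [-∞, -7, 2, 0]
D(2):
  [0, -∞, -12, -9]
  [-15, 0, -4, -24]
  [6, -∞, 0, -3]
  [-22, -7, 2, 0]
D(3):
  [0, -∞, -12, -9]
  [2, 0, -4, -7]
  [6, -∞, 0, -3]
  [8, -7, 2, 0]
D(4):
  [0, -16, -7, -9]
  [2, 0, -4, -7]
  [6, -10, 0, -3]
  [8, -7, 2, 0]
Key observation: every diagonal entry stays at the unit through all rounds, so no improving cycle exists.
Answer: CONVERGES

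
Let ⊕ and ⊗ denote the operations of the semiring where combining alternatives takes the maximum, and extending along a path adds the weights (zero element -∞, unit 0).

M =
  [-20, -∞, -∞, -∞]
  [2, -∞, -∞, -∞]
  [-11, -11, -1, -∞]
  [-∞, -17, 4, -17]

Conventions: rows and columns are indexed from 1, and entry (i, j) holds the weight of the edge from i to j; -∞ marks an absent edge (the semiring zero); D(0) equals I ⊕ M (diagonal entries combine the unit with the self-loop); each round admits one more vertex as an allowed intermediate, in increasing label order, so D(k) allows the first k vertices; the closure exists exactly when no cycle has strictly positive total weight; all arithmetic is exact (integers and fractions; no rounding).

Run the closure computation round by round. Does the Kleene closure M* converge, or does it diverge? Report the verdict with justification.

D(0):
  [0, -∞, -∞, -∞]
  [2, 0, -∞, -∞]
  [-11, -11, 0, -∞]
  [-∞, -17, 4, 0]
D(1):
  [0, -∞, -∞, -∞]
  [2, 0, -∞, -∞]
  [-11, -11, 0, -∞]
  [-∞, -17, 4, 0]
D(2):
  [0, -∞, -∞, -∞]
  [2, 0, -∞, -∞]
  [-9, -11, 0, -∞]
  [-15, -17, 4, 0]
D(3):
  [0, -∞, -∞, -∞]
  [2, 0, -∞, -∞]
  [-9, -11, 0, -∞]
  [-5, -7, 4, 0]
D(4):
  [0, -∞, -∞, -∞]
  [2, 0, -∞, -∞]
  [-9, -11, 0, -∞]
  [-5, -7, 4, 0]
Key observation: every diagonal entry stays at the unit through all rounds, so no improving cycle exists.
Answer: CONVERGES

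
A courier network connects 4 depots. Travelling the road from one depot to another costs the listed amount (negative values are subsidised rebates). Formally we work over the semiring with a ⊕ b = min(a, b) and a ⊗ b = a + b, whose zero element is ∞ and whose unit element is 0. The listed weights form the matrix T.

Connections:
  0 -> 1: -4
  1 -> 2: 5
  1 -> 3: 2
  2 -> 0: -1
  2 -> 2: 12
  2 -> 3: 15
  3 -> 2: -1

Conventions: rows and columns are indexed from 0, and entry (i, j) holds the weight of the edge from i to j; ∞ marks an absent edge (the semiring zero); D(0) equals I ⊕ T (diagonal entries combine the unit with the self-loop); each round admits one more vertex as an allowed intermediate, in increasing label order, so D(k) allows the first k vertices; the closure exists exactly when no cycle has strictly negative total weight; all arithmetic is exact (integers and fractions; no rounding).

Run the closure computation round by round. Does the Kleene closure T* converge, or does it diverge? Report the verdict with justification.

D(0):
  [0, -4, ∞, ∞]
  [∞, 0, 5, 2]
  [-1, ∞, 0, 15]
  [∞, ∞, -1, 0]
D(1):
  [0, -4, ∞, ∞]
  [∞, 0, 5, 2]
  [-1, -5, 0, 15]
  [∞, ∞, -1, 0]
D(2):
  [0, -4, 1, -2]
  [∞, 0, 5, 2]
  [-1, -5, 0, -3]
  [∞, ∞, -1, 0]
Detection: at round 3, diagonal entry (3, 3) turns strictly negative.
Key observation: the cycle 3->2->0->1->3 has total weight (-1) + (-1) + (-4) + 2, which is strictly negative.
Answer: DIVERGES — negative cycle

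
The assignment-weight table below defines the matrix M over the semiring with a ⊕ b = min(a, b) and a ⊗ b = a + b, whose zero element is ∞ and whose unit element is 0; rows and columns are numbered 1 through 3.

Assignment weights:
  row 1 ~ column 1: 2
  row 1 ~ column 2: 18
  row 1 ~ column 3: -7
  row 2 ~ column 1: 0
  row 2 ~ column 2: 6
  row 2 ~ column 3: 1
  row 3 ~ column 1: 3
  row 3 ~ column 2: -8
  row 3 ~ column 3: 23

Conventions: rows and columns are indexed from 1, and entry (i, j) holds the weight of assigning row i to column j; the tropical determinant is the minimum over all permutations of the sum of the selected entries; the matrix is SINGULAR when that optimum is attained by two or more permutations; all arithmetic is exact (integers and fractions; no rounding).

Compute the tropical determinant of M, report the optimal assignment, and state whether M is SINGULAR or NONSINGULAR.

σ = (1, 2, 3): 2 + 6 + 23 = 31
σ = (1, 3, 2): 2 + 1 + (-8) = -5
σ = (2, 1, 3): 18 + 0 + 23 = 41
σ = (2, 3, 1): 18 + 1 + 3 = 22
σ = (3, 1, 2): (-7) + 0 + (-8) = -15
σ = (3, 2, 1): (-7) + 6 + 3 = 2
Optimal value attained by: σ = (3, 1, 2).
Answer: det⊕(M) = -15; verdict: NONSINGULAR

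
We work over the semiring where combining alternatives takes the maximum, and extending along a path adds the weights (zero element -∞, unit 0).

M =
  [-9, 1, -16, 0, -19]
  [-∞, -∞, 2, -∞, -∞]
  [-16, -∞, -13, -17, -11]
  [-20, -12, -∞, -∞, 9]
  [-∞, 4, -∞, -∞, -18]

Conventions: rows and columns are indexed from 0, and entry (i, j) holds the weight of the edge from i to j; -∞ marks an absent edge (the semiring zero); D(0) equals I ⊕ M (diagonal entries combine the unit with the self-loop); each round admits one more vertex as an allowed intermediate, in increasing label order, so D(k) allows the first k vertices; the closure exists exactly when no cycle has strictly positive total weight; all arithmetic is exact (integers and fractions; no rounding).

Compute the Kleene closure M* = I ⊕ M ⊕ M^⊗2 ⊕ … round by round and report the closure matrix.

D(0):
  [0, 1, -16, 0, -19]
  [-∞, 0, 2, -∞, -∞]
  [-16, -∞, 0, -17, -11]
  [-20, -12, -∞, 0, 9]
  [-∞, 4, -∞, -∞, 0]
D(1):
  [0, 1, -16, 0, -19]
  [-∞, 0, 2, -∞, -∞]
  [-16, -15, 0, -16, -11]
  [-20, -12, -36, 0, 9]
  [-∞, 4, -∞, -∞, 0]
D(2):
  [0, 1, 3, 0, -19]
  [-∞, 0, 2, -∞, -∞]
  [-16, -15, 0, -16, -11]
  [-20, -12, -10, 0, 9]
  [-∞, 4, 6, -∞, 0]
D(3):
  [0, 1, 3, 0, -8]
  [-14, 0, 2, -14, -9]
  [-16, -15, 0, -16, -11]
  [-20, -12, -10, 0, 9]
  [-10, 4, 6, -10, 0]
D(4):
  [0, 1, 3, 0, 9]
  [-14, 0, 2, -14, -5]
  [-16, -15, 0, -16, -7]
  [-20, -12, -10, 0, 9]
  [-10, 4, 6, -10, 0]
D(5):
  [0, 13, 15, 0, 9]
  [-14, 0, 2, -14, -5]
  [-16, -3, 0, -16, -7]
  [-1, 13, 15, 0, 9]
  [-10, 4, 6, -10, 0]
Answer: M* = [[0, 13, 15, 0, 9], [-14, 0, 2, -14, -5], [-16, -3, 0, -16, -7], [-1, 13, 15, 0, 9], [-10, 4, 6, -10, 0]]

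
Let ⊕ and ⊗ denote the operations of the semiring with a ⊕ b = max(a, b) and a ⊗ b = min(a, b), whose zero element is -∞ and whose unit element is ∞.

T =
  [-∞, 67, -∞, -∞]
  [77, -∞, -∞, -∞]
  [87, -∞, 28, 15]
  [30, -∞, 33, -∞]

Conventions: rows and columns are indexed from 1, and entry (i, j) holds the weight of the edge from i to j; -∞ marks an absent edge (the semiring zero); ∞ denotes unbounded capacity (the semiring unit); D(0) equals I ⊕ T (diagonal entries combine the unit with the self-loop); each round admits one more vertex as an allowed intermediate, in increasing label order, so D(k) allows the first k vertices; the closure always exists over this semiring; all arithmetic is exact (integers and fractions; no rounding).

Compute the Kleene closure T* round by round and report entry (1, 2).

D(0):
  [∞, 67, -∞, -∞]
  [77, ∞, -∞, -∞]
  [87, -∞, ∞, 15]
  [30, -∞, 33, ∞]
D(1):
  [∞, 67, -∞, -∞]
  [77, ∞, -∞, -∞]
  [87, 67, ∞, 15]
  [30, 30, 33, ∞]
D(2):
  [∞, 67, -∞, -∞]
  [77, ∞, -∞, -∞]
  [87, 67, ∞, 15]
  [30, 30, 33, ∞]
D(3):
  [∞, 67, -∞, -∞]
  [77, ∞, -∞, -∞]
  [87, 67, ∞, 15]
  [33, 33, 33, ∞]
D(4):
  [∞, 67, -∞, -∞]
  [77, ∞, -∞, -∞]
  [87, 67, ∞, 15]
  [33, 33, 33, ∞]
Answer: T*[1][2] = 67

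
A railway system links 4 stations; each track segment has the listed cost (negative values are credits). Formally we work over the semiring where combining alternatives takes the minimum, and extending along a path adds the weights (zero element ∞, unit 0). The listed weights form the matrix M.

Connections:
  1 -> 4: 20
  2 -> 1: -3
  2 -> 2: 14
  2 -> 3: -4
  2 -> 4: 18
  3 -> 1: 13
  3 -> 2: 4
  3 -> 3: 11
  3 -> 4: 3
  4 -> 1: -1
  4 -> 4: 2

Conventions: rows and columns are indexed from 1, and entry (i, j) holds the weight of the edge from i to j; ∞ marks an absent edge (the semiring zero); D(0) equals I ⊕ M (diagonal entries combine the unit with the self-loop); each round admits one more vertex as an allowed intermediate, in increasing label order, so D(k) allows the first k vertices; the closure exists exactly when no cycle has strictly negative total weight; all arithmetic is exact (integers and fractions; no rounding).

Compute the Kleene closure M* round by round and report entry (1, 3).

D(0):
  [0, ∞, ∞, 20]
  [-3, 0, -4, 18]
  [13, 4, 0, 3]
  [-1, ∞, ∞, 0]
D(1):
  [0, ∞, ∞, 20]
  [-3, 0, -4, 17]
  [13, 4, 0, 3]
  [-1, ∞, ∞, 0]
D(2):
  [0, ∞, ∞, 20]
  [-3, 0, -4, 17]
  [1, 4, 0, 3]
  [-1, ∞, ∞, 0]
D(3):
  [0, ∞, ∞, 20]
  [-3, 0, -4, -1]
  [1, 4, 0, 3]
  [-1, ∞, ∞, 0]
D(4):
  [0, ∞, ∞, 20]
  [-3, 0, -4, -1]
  [1, 4, 0, 3]
  [-1, ∞, ∞, 0]
Answer: M*[1][3] = ∞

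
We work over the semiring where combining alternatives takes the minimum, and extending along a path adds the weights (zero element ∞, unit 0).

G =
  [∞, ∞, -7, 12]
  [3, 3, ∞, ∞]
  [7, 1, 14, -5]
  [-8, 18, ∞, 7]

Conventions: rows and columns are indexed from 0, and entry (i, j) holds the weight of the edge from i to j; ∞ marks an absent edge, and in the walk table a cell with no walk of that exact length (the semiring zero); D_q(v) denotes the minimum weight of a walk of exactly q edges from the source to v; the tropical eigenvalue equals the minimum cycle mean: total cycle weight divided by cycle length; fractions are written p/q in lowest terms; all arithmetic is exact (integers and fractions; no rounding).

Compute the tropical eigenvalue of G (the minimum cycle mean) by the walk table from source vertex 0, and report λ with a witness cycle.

q=0: [0, ∞, ∞, ∞]
q=1: [∞, ∞, -7, 12]
q=2: [0, -6, 7, -12]
q=3: [-20, -3, -7, -5]
q=4: [-13, -6, -27, -12]
Optimal cycle mean attained by: cycle 0->2->3->0, total (-7) + (-5) + (-8), length 3.
Answer: λ = -20/3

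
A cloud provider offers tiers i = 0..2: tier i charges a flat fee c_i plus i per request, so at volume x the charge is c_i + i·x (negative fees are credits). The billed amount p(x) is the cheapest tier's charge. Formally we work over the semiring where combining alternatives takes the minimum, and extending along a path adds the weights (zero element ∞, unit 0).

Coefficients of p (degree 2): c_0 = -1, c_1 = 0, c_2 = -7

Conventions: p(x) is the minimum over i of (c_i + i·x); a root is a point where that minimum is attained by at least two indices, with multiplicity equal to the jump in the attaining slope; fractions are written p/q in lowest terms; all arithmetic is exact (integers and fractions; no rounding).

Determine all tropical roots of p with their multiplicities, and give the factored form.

hull edge (i=0, c=-1) to (i=2, c=-7): slope -3, span 2
Factored form: p(x) = -7 ⊗ (x ⊕ 3) ⊗ (x ⊕ 3)
Answer: roots = 3 (mult 2)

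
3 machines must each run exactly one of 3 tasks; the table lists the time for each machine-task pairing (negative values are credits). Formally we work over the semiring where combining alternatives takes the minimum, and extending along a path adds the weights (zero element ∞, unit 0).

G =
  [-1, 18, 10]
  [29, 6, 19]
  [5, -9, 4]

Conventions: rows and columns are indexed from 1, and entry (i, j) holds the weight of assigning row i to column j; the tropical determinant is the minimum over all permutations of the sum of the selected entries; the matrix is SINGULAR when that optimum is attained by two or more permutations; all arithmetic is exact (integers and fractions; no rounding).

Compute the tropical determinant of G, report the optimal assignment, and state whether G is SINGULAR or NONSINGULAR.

σ = (1, 2, 3): (-1) + 6 + 4 = 9
σ = (1, 3, 2): (-1) + 19 + (-9) = 9
σ = (2, 1, 3): 18 + 29 + 4 = 51
σ = (2, 3, 1): 18 + 19 + 5 = 42
σ = (3, 1, 2): 10 + 29 + (-9) = 30
σ = (3, 2, 1): 10 + 6 + 5 = 21
Optimal value attained by: σ = (1, 2, 3).
Answer: det⊕(G) = 9; verdict: SINGULAR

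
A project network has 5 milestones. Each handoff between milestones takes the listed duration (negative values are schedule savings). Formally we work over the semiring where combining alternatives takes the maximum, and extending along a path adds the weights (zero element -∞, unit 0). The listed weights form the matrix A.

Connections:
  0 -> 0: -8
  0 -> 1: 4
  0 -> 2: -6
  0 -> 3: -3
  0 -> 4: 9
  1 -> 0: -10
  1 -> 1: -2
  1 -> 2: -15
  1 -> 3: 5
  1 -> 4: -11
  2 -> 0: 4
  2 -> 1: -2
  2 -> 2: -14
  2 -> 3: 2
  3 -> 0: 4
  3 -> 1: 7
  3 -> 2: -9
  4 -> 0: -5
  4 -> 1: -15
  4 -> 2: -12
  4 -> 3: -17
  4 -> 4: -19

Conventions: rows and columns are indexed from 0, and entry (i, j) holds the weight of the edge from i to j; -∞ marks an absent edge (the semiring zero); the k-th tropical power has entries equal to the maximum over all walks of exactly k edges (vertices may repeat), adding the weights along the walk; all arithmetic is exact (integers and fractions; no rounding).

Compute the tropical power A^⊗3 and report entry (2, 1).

A^⊗2:
  [4, 4, -3, 9, 1]
  [9, 12, -4, 3, -1]
  [6, 9, -2, 3, 13]
  [-3, 8, -2, 12, 13]
  [-8, -1, -11, -8, 4]
A^⊗3:
  [13, 16, 0, 9, 13]
  [7, 13, 3, 17, 18]
  [8, 10, 1, 14, 15]
  [16, 19, 3, 13, 6]
  [-1, -1, -8, 4, 1]
Key observation: the optimum is the walk 2->1->3->1, with weight (-2) + 5 + 7 = 10.
Optimal value attained by: walk 2->1->3->1.
Answer: (A^⊗3)[2][1] = 10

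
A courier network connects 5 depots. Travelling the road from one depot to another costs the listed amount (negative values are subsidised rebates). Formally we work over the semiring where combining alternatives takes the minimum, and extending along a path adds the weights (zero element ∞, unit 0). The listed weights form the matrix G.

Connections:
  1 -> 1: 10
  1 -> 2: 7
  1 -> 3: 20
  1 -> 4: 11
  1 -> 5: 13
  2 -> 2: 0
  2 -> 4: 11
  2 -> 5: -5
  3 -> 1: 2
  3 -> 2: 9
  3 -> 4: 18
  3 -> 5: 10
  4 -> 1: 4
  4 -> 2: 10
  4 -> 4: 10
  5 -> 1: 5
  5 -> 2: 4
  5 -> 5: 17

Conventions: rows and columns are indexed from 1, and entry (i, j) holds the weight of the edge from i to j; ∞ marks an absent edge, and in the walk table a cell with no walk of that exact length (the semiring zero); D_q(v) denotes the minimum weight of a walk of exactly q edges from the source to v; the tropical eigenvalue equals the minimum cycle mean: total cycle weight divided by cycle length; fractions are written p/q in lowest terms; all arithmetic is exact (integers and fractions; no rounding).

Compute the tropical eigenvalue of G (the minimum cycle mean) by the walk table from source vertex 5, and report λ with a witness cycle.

q=0: [∞, ∞, ∞, ∞, 0]
q=1: [5, 4, ∞, ∞, 17]
q=2: [15, 4, 25, 15, -1]
q=3: [4, 3, 35, 15, -1]
q=4: [4, 3, 24, 14, -2]
q=5: [3, 2, 24, 14, -2]
Optimal cycle mean attained by: cycle 2->5->2, total (-5) + 4, length 2.
Answer: λ = -1/2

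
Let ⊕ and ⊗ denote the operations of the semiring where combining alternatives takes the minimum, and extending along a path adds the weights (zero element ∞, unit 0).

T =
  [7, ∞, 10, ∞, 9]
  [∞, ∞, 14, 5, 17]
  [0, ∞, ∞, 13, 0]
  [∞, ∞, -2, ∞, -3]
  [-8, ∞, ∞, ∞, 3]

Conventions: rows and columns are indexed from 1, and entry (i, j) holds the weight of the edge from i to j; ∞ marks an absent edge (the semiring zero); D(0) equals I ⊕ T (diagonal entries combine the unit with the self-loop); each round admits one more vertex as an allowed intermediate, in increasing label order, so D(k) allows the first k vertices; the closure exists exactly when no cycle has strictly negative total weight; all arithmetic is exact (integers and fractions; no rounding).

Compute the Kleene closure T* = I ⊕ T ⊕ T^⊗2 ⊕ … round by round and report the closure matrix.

D(0):
  [0, ∞, 10, ∞, 9]
  [∞, 0, 14, 5, 17]
  [0, ∞, 0, 13, 0]
  [∞, ∞, -2, 0, -3]
  [-8, ∞, ∞, ∞, 0]
D(1):
  [0, ∞, 10, ∞, 9]
  [∞, 0, 14, 5, 17]
  [0, ∞, 0, 13, 0]
  [∞, ∞, -2, 0, -3]
  [-8, ∞, 2, ∞, 0]
D(2):
  [0, ∞, 10, ∞, 9]
  [∞, 0, 14, 5, 17]
  [0, ∞, 0, 13, 0]
  [∞, ∞, -2, 0, -3]
  [-8, ∞, 2, ∞, 0]
D(3):
  [0, ∞, 10, 23, 9]
  [14, 0, 14, 5, 14]
  [0, ∞, 0, 13, 0]
  [-2, ∞, -2, 0, -3]
  [-8, ∞, 2, 15, 0]
D(4):
  [0, ∞, 10, 23, 9]
  [3, 0, 3, 5, 2]
  [0, ∞, 0, 13, 0]
  [-2, ∞, -2, 0, -3]
  [-8, ∞, 2, 15, 0]
D(5):
  [0, ∞, 10, 23, 9]
  [-6, 0, 3, 5, 2]
  [-8, ∞, 0, 13, 0]
  [-11, ∞, -2, 0, -3]
  [-8, ∞, 2, 15, 0]
Answer: T* = [[0, ∞, 10, 23, 9], [-6, 0, 3, 5, 2], [-8, ∞, 0, 13, 0], [-11, ∞, -2, 0, -3], [-8, ∞, 2, 15, 0]]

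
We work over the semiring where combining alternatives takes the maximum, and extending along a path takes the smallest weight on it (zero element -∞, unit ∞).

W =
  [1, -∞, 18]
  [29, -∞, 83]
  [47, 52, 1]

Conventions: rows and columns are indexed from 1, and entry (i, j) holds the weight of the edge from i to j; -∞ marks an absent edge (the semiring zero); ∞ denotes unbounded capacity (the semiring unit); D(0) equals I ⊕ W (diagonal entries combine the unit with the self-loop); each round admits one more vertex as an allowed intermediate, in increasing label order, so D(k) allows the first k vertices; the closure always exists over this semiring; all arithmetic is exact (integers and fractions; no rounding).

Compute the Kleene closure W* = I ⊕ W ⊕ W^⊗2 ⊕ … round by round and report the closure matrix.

D(0):
  [∞, -∞, 18]
  [29, ∞, 83]
  [47, 52, ∞]
D(1):
  [∞, -∞, 18]
  [29, ∞, 83]
  [47, 52, ∞]
D(2):
  [∞, -∞, 18]
  [29, ∞, 83]
  [47, 52, ∞]
D(3):
  [∞, 18, 18]
  [47, ∞, 83]
  [47, 52, ∞]
Answer: W* = [[∞, 18, 18], [47, ∞, 83], [47, 52, ∞]]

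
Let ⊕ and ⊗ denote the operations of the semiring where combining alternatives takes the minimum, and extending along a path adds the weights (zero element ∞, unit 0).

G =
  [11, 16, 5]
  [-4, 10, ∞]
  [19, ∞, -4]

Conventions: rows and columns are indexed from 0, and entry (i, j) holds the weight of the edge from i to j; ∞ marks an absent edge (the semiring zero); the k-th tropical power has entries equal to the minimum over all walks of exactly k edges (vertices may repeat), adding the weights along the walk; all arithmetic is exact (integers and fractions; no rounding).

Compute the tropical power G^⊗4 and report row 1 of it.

G^⊗2:
  [12, 26, 1]
  [6, 12, 1]
  [15, 35, -8]
G^⊗3:
  [20, 28, -3]
  [8, 22, -3]
  [11, 31, -12]
G^⊗4:
  [16, 36, -7]
  [16, 24, -7]
  [7, 27, -16]
Answer: row 1 of G^⊗4 = [16, 24, -7]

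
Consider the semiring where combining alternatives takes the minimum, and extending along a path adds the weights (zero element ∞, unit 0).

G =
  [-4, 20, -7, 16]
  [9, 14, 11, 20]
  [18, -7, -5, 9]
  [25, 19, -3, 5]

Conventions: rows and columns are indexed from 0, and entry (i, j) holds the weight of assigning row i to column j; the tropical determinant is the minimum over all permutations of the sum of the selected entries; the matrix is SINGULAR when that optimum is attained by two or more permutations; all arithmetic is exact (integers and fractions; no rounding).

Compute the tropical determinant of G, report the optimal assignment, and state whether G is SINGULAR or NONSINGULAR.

σ = (0, 1, 2, 3): (-4) + 14 + (-5) + 5 = 10
σ = (0, 1, 3, 2): (-4) + 14 + 9 + (-3) = 16
σ = (0, 2, 1, 3): (-4) + 11 + (-7) + 5 = 5
σ = (0, 2, 3, 1): (-4) + 11 + 9 + 19 = 35
σ = (0, 3, 1, 2): (-4) + 20 + (-7) + (-3) = 6
σ = (0, 3, 2, 1): (-4) + 20 + (-5) + 19 = 30
σ = (1, 0, 2, 3): 20 + 9 + (-5) + 5 = 29
σ = (1, 0, 3, 2): 20 + 9 + 9 + (-3) = 35
σ = (1, 2, 0, 3): 20 + 11 + 18 + 5 = 54
σ = (1, 2, 3, 0): 20 + 11 + 9 + 25 = 65
σ = (1, 3, 0, 2): 20 + 20 + 18 + (-3) = 55
σ = (1, 3, 2, 0): 20 + 20 + (-5) + 25 = 60
σ = (2, 0, 1, 3): (-7) + 9 + (-7) + 5 = 0
σ = (2, 0, 3, 1): (-7) + 9 + 9 + 19 = 30
σ = (2, 1, 0, 3): (-7) + 14 + 18 + 5 = 30
σ = (2, 1, 3, 0): (-7) + 14 + 9 + 25 = 41
σ = (2, 3, 0, 1): (-7) + 20 + 18 + 19 = 50
σ = (2, 3, 1, 0): (-7) + 20 + (-7) + 25 = 31
σ = (3, 0, 1, 2): 16 + 9 + (-7) + (-3) = 15
σ = (3, 0, 2, 1): 16 + 9 + (-5) + 19 = 39
σ = (3, 1, 0, 2): 16 + 14 + 18 + (-3) = 45
σ = (3, 1, 2, 0): 16 + 14 + (-5) + 25 = 50
σ = (3, 2, 0, 1): 16 + 11 + 18 + 19 = 64
σ = (3, 2, 1, 0): 16 + 11 + (-7) + 25 = 45
Optimal value attained by: σ = (2, 0, 1, 3).
Answer: det⊕(G) = 0; verdict: NONSINGULAR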